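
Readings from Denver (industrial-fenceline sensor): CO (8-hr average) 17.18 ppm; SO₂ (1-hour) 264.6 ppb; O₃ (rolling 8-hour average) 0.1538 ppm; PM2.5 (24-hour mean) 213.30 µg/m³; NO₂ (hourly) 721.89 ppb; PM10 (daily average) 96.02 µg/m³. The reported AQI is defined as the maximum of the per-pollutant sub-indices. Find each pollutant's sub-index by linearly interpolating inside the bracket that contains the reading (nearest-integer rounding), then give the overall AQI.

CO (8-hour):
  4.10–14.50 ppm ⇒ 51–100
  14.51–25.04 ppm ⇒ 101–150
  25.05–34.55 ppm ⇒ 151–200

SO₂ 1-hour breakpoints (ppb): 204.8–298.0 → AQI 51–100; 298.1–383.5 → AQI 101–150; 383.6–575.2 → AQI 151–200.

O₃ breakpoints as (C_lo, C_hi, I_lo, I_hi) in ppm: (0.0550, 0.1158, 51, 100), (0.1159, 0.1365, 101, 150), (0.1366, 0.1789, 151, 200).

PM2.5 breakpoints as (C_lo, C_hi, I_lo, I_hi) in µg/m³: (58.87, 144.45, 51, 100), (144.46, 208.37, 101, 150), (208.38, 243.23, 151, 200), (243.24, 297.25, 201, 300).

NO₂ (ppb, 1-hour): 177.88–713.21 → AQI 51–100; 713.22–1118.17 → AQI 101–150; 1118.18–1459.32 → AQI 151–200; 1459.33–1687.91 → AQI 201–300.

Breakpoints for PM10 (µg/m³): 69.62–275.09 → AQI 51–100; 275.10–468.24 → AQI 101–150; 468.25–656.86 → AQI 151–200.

171

CO: 17.18 ∈ [14.51, 25.04] ↔ index [101, 150].
101 + (17.18−14.51)·(150−101)/(25.04−14.51) = 101 + 2.67·49/10.53 ≈ 113.42, so AQI = 113.
SO₂: row 204.8–298.0 (AQI 51–100). (100−51)·(264.6−204.8)/(298.0−204.8) + 51 = 49·59.8/93.2 + 51 ≈ 82.44 → 82.
O₃: 0.1538 ∈ [0.1366, 0.1789] ↔ index [151, 200].
151 + (0.1538−0.1366)·(200−151)/(0.1789−0.1366) = 151 + 0.0172·49/0.0423 ≈ 170.92, so AQI = 171.
PM2.5: row 208.38–243.23 (AQI 151–200). (200−151)·(213.30−208.38)/(243.23−208.38) + 151 = 49·4.92/34.85 + 151 ≈ 157.92 → 158.
NO₂: row 713.22–1118.17 (AQI 101–150). (150−101)·(721.89−713.22)/(1118.17−713.22) + 101 = 49·8.67/404.95 + 101 ≈ 102.05 → 102.
PM10 96.02: bracket 69.62–275.09 → index 51–100; slope 49/205.47, offset 26.40.
AQI = 51 + 49/205.47·26.40 ≈ 57.30 ⇒ 57.
Sub-indices: CO→113, SO₂→82, O₃→171, PM2.5→158, NO₂→102, PM10→57. Overall AQI = max = 171; dominant pollutant is O₃.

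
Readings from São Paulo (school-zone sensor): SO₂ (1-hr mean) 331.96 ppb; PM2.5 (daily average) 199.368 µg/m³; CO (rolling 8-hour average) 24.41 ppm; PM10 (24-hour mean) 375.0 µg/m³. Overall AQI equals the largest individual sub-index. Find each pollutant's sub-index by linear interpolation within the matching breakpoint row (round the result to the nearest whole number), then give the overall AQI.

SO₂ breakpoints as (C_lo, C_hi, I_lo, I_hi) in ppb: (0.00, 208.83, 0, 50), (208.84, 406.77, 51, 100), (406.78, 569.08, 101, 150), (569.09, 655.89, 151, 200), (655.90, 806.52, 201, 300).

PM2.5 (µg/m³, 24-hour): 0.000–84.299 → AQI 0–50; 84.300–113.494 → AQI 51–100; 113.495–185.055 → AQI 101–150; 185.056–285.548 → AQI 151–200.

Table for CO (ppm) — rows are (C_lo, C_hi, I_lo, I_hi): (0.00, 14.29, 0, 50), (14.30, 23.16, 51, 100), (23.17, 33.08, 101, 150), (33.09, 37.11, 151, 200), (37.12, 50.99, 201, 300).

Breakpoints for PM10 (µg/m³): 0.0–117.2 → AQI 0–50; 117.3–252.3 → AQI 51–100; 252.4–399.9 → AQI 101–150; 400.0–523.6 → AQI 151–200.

158

SO₂ 331.96: bracket 208.84–406.77 → index 51–100; slope 49/197.93, offset 123.12.
AQI = 51 + 49/197.93·123.12 ≈ 81.48 ⇒ 81.
PM2.5: 199.368 lies in 185.056–285.548, so I_lo=151, I_hi=200, C_lo=185.056, C_hi=285.548.
(200−151)/(285.548−185.056) × (199.368−185.056) + 151 = 49/100.492 × 14.312 + 151 ≈ 157.98 → 158.
CO: 24.41 lies in 23.17–33.08, so I_lo=101, I_hi=150, C_lo=23.17, C_hi=33.08.
(150−101)/(33.08−23.17) × (24.41−23.17) + 101 = 49/9.91 × 1.24 + 101 ≈ 107.13 → 107.
PM10 375.0: bracket 252.4–399.9 → index 101–150; slope 49/147.5, offset 122.6.
AQI = 101 + 49/147.5·122.6 ≈ 141.73 ⇒ 142.
Sub-indices: SO₂→81, PM2.5→158, CO→107, PM10→142. Overall AQI = max = 158; dominant pollutant is PM2.5.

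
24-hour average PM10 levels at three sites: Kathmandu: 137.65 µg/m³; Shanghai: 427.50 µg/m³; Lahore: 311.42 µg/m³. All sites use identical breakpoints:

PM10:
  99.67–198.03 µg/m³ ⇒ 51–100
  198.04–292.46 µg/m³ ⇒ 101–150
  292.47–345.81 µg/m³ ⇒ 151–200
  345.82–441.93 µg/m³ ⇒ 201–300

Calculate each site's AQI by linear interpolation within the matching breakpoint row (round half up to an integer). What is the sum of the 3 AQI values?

523

Kathmandu: 137.65 lies in 99.67–198.03, so I_lo=51, I_hi=100, C_lo=99.67, C_hi=198.03.
(100−51)/(198.03−99.67) × (137.65−99.67) + 51 = 49/98.36 × 37.98 + 51 ≈ 69.92 → 70.
Shanghai 427.50: bracket 345.82–441.93 → index 201–300; slope 99/96.11, offset 81.68.
AQI = 201 + 99/96.11·81.68 ≈ 285.14 ⇒ 285.
Lahore: row 292.47–345.81 (AQI 151–200). (200−151)·(311.42−292.47)/(345.81−292.47) + 151 = 49·18.95/53.34 + 151 ≈ 168.41 → 168.
AQIs: Kathmandu=70, Shanghai=285, Lahore=168. Sum = 70 + 285 + 168 = 523.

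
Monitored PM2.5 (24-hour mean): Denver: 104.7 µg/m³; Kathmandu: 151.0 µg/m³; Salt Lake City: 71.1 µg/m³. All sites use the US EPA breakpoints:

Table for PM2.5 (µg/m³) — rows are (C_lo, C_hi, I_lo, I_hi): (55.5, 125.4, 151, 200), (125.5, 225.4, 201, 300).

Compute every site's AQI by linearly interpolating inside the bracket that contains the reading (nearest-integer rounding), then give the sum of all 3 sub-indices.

573

Denver: 104.7 ∈ [55.5, 125.4] ↔ index [151, 200].
151 + (104.7−55.5)·(200−151)/(125.4−55.5) = 151 + 49.2·49/69.9 ≈ 185.49, so AQI = 185.
Kathmandu: row 125.5–225.4 (AQI 201–300). (300−201)·(151.0−125.5)/(225.4−125.5) + 201 = 99·25.5/99.9 + 201 ≈ 226.27 → 226.
Salt Lake City: 71.1 ∈ [55.5, 125.4] ↔ index [151, 200].
151 + (71.1−55.5)·(200−151)/(125.4−55.5) = 151 + 15.6·49/69.9 ≈ 161.94, so AQI = 162.
AQIs: Denver=185, Kathmandu=226, Salt Lake City=162. Sum = 185 + 226 + 162 = 573.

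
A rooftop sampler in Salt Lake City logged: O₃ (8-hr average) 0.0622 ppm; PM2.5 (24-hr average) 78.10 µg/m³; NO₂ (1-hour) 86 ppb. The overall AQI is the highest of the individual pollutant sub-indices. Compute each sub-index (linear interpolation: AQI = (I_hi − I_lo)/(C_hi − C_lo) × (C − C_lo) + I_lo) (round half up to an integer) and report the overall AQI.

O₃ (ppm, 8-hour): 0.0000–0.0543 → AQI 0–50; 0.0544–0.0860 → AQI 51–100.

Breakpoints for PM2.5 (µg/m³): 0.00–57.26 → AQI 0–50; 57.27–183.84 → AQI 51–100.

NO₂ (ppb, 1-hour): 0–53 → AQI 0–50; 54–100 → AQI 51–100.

O₃: 0.0622 ∈ [0.0544, 0.0860] ↔ index [51, 100].
51 + (0.0622−0.0544)·(100−51)/(0.0860−0.0544) = 51 + 0.0078·49/0.0316 ≈ 63.09, so AQI = 63.
PM2.5: 78.10 lies in 57.27–183.84, so I_lo=51, I_hi=100, C_lo=57.27, C_hi=183.84.
(100−51)/(183.84−57.27) × (78.10−57.27) + 51 = 49/126.57 × 20.83 + 51 ≈ 59.06 → 59.
NO₂ 86: bracket 54–100 → index 51–100; slope 49/46, offset 32.
AQI = 51 + 49/46·32 ≈ 85.09 ⇒ 85.
Sub-indices: O₃→63, PM2.5→59, NO₂→85. Overall AQI = max = 85; dominant pollutant is NO₂.

85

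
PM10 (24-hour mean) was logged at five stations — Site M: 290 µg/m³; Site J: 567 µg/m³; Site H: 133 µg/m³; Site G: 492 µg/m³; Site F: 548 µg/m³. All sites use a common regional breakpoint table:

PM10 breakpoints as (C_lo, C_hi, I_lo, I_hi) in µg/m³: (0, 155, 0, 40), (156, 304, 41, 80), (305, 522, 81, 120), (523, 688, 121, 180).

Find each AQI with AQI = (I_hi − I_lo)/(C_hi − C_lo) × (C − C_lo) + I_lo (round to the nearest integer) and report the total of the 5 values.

Site M: 290 ∈ [156, 304] ↔ index [41, 80].
41 + (290−156)·(80−41)/(304−156) = 41 + 134·39/148 ≈ 76.31, so AQI = 76.
Site J: 567 lies in 523–688, so I_lo=121, I_hi=180, C_lo=523, C_hi=688.
(180−121)/(688−523) × (567−523) + 121 = 59/165 × 44 + 121 ≈ 136.73 → 137.
Site H 133: bracket 0–155 → index 0–40; slope 40/155, offset 133.
AQI = 0 + 40/155·133 ≈ 34.32 ⇒ 34.
Site G: 492 ∈ [305, 522] ↔ index [81, 120].
81 + (492−305)·(120−81)/(522−305) = 81 + 187·39/217 ≈ 114.61, so AQI = 115.
Site F 548: bracket 523–688 → index 121–180; slope 59/165, offset 25.
AQI = 121 + 59/165·25 ≈ 129.94 ⇒ 130.
AQIs: Site M=76, Site J=137, Site H=34, Site G=115, Site F=130. Sum = 76 + 137 + 34 + 115 + 130 = 492.

492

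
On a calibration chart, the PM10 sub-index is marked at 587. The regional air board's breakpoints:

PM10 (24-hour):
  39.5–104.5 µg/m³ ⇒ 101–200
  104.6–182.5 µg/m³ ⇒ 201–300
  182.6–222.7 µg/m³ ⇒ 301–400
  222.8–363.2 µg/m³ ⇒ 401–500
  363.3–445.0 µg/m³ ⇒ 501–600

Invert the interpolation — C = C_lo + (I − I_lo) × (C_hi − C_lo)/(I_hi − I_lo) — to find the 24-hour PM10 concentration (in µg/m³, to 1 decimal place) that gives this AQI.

434.3

AQI 587 lies in the 501–600 band, which corresponds to 363.3–445.0 µg/m³.
C = 363.3 + (587−501)×(445.0−363.3)/(600−501) = 363.3 + 86×81.7/99 ≈ 434.272 µg/m³ → 434.3 µg/m³ to 1 dp.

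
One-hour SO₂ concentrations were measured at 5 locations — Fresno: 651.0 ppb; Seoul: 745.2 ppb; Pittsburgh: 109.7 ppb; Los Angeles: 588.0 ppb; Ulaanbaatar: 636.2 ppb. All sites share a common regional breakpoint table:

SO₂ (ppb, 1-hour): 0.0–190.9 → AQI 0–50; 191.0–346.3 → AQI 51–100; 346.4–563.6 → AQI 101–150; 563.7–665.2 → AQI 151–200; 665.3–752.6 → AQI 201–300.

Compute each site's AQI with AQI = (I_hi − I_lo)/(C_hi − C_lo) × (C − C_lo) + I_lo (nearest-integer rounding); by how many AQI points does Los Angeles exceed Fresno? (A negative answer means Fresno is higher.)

-30

Fresno: 651.0 ∈ [563.7, 665.2] ↔ index [151, 200].
151 + (651.0−563.7)·(200−151)/(665.2−563.7) = 151 + 87.3·49/101.5 ≈ 193.14, so AQI = 193.
Seoul 745.2: bracket 665.3–752.6 → index 201–300; slope 99/87.3, offset 79.9.
AQI = 201 + 99/87.3·79.9 ≈ 291.61 ⇒ 292.
Pittsburgh: 109.7 lies in 0.0–190.9, so I_lo=0, I_hi=50, C_lo=0.0, C_hi=190.9.
(50−0)/(190.9−0.0) × (109.7−0.0) + 0 = 50/190.9 × 109.7 + 0 ≈ 28.73 → 29.
Los Angeles: 588.0 lies in 563.7–665.2, so I_lo=151, I_hi=200, C_lo=563.7, C_hi=665.2.
(200−151)/(665.2−563.7) × (588.0−563.7) + 151 = 49/101.5 × 24.3 + 151 ≈ 162.73 → 163.
Ulaanbaatar: 636.2 ∈ [563.7, 665.2] ↔ index [151, 200].
151 + (636.2−563.7)·(200−151)/(665.2−563.7) = 151 + 72.5·49/101.5 ≈ 186.00, so AQI = 186.
AQIs: Fresno=193, Seoul=292, Pittsburgh=29, Los Angeles=163, Ulaanbaatar=186. Los Angeles (163) − Fresno (193) = -30.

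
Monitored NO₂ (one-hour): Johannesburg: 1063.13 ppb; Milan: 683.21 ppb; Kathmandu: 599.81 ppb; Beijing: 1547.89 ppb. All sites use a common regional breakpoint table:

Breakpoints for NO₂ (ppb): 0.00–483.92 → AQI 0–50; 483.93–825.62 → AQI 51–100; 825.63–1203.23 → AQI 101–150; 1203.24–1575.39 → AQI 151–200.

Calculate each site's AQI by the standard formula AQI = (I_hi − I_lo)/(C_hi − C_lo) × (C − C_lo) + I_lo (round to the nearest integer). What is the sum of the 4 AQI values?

Johannesburg: 1063.13 lies in 825.63–1203.23, so I_lo=101, I_hi=150, C_lo=825.63, C_hi=1203.23.
(150−101)/(1203.23−825.63) × (1063.13−825.63) + 101 = 49/377.60 × 237.50 + 101 ≈ 131.82 → 132.
Milan: 683.21 ∈ [483.93, 825.62] ↔ index [51, 100].
51 + (683.21−483.93)·(100−51)/(825.62−483.93) = 51 + 199.28·49/341.69 ≈ 79.58, so AQI = 80.
Kathmandu: row 483.93–825.62 (AQI 51–100). (100−51)·(599.81−483.93)/(825.62−483.93) + 51 = 49·115.88/341.69 + 51 ≈ 67.62 → 68.
Beijing: 1547.89 lies in 1203.24–1575.39, so I_lo=151, I_hi=200, C_lo=1203.24, C_hi=1575.39.
(200−151)/(1575.39−1203.24) × (1547.89−1203.24) + 151 = 49/372.15 × 344.65 + 151 ≈ 196.38 → 196.
AQIs: Johannesburg=132, Milan=80, Kathmandu=68, Beijing=196. Sum = 132 + 80 + 68 + 196 = 476.

476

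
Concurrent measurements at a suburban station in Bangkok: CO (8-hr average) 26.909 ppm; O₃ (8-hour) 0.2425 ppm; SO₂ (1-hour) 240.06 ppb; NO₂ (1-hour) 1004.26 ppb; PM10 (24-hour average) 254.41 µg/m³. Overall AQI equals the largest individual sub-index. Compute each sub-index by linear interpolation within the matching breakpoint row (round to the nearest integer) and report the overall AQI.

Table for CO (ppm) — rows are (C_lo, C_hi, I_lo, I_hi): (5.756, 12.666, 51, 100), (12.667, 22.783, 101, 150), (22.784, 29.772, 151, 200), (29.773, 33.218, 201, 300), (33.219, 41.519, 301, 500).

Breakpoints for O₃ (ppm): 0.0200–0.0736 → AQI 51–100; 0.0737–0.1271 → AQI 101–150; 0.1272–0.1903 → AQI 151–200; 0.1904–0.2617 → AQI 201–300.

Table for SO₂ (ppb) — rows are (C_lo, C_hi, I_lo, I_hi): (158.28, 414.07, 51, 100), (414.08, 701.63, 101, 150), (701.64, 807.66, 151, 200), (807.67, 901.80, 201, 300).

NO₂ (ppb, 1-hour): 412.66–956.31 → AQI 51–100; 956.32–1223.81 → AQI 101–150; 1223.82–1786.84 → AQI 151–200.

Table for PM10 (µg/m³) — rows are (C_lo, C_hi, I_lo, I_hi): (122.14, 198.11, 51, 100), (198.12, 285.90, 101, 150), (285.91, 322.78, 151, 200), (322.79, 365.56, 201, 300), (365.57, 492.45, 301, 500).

CO 26.909: bracket 22.784–29.772 → index 151–200; slope 49/6.988, offset 4.125.
AQI = 151 + 49/6.988·4.125 ≈ 179.92 ⇒ 180.
O₃ 0.2425: bracket 0.1904–0.2617 → index 201–300; slope 99/0.0713, offset 0.0521.
AQI = 201 + 99/0.0713·0.0521 ≈ 273.34 ⇒ 273.
SO₂: 240.06 ∈ [158.28, 414.07] ↔ index [51, 100].
51 + (240.06−158.28)·(100−51)/(414.07−158.28) = 51 + 81.78·49/255.79 ≈ 66.67, so AQI = 67.
NO₂: 1004.26 ∈ [956.32, 1223.81] ↔ index [101, 150].
101 + (1004.26−956.32)·(150−101)/(1223.81−956.32) = 101 + 47.94·49/267.49 ≈ 109.78, so AQI = 110.
PM10: 254.41 lies in 198.12–285.90, so I_lo=101, I_hi=150, C_lo=198.12, C_hi=285.90.
(150−101)/(285.90−198.12) × (254.41−198.12) + 101 = 49/87.78 × 56.29 + 101 ≈ 132.42 → 132.
Sub-indices: CO→180, O₃→273, SO₂→67, NO₂→110, PM10→132. Overall AQI = max = 273; dominant pollutant is O₃.

273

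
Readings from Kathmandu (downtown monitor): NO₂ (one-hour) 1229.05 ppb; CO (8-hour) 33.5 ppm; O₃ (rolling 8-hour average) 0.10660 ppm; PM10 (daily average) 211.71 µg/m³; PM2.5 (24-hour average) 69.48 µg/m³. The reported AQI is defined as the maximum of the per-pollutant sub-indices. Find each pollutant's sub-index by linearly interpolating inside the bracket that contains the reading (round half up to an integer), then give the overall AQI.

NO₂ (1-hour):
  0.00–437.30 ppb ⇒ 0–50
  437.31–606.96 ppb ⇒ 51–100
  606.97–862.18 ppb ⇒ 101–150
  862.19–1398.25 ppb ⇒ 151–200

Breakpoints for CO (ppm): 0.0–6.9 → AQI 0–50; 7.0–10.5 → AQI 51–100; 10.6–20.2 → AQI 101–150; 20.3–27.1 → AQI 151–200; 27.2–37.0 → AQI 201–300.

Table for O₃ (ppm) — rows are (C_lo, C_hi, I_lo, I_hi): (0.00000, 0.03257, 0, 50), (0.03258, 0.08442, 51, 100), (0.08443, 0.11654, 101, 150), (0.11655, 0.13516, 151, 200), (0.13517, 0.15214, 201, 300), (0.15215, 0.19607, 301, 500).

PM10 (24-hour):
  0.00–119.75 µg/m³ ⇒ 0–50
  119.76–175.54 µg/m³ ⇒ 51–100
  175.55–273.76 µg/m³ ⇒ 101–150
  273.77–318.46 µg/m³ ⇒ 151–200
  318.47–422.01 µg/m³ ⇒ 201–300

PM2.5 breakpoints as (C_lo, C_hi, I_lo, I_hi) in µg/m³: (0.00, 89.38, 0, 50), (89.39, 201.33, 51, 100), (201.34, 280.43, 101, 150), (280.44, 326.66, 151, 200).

265

NO₂: 1229.05 lies in 862.19–1398.25, so I_lo=151, I_hi=200, C_lo=862.19, C_hi=1398.25.
(200−151)/(1398.25−862.19) × (1229.05−862.19) + 151 = 49/536.06 × 366.86 + 151 ≈ 184.53 → 185.
CO: row 27.2–37.0 (AQI 201–300). (300−201)·(33.5−27.2)/(37.0−27.2) + 201 = 99·6.3/9.8 + 201 ≈ 264.64 → 265.
O₃ 0.10660: bracket 0.08443–0.11654 → index 101–150; slope 49/0.03211, offset 0.02217.
AQI = 101 + 49/0.03211·0.02217 ≈ 134.83 ⇒ 135.
PM10: 211.71 lies in 175.55–273.76, so I_lo=101, I_hi=150, C_lo=175.55, C_hi=273.76.
(150−101)/(273.76−175.55) × (211.71−175.55) + 101 = 49/98.21 × 36.16 + 101 ≈ 119.04 → 119.
PM2.5 69.48: bracket 0.00–89.38 → index 0–50; slope 50/89.38, offset 69.48.
AQI = 0 + 50/89.38·69.48 ≈ 38.87 ⇒ 39.
Sub-indices: NO₂→185, CO→265, O₃→135, PM10→119, PM2.5→39. Overall AQI = max = 265; dominant pollutant is CO.
AQI 265: Very Unhealthy.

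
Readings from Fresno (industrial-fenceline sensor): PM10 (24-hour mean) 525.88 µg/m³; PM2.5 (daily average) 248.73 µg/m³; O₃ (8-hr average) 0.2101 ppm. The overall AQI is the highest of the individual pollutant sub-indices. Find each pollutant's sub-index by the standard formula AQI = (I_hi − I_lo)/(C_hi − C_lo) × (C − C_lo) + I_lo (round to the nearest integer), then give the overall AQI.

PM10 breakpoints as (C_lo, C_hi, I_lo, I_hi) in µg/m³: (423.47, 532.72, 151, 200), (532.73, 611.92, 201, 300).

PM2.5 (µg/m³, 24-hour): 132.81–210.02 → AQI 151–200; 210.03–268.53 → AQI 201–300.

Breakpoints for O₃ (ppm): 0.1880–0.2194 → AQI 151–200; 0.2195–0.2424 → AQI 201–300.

PM10: row 423.47–532.72 (AQI 151–200). (200−151)·(525.88−423.47)/(532.72−423.47) + 151 = 49·102.41/109.25 + 151 ≈ 196.93 → 197.
PM2.5: 248.73 ∈ [210.03, 268.53] ↔ index [201, 300].
201 + (248.73−210.03)·(300−201)/(268.53−210.03) = 201 + 38.70·99/58.50 ≈ 266.49, so AQI = 266.
O₃: row 0.1880–0.2194 (AQI 151–200). (200−151)·(0.2101−0.1880)/(0.2194−0.1880) + 151 = 49·0.0221/0.0314 + 151 ≈ 185.49 → 185.
Sub-indices: PM10→197, PM2.5→266, O₃→185. Overall AQI = max = 266; dominant pollutant is PM2.5.

266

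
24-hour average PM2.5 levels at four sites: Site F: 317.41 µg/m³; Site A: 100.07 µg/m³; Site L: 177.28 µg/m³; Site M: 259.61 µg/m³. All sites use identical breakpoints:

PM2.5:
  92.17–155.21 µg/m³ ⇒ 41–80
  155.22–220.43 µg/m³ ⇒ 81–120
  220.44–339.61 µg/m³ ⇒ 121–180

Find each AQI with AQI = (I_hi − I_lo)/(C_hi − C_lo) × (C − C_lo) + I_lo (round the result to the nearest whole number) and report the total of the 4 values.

449

Site F 317.41: bracket 220.44–339.61 → index 121–180; slope 59/119.17, offset 96.97.
AQI = 121 + 59/119.17·96.97 ≈ 169.01 ⇒ 169.
Site A: 100.07 lies in 92.17–155.21, so I_lo=41, I_hi=80, C_lo=92.17, C_hi=155.21.
(80−41)/(155.21−92.17) × (100.07−92.17) + 41 = 39/63.04 × 7.90 + 41 ≈ 45.89 → 46.
Site L: row 155.22–220.43 (AQI 81–120). (120−81)·(177.28−155.22)/(220.43−155.22) + 81 = 39·22.06/65.21 + 81 ≈ 94.19 → 94.
Site M 259.61: bracket 220.44–339.61 → index 121–180; slope 59/119.17, offset 39.17.
AQI = 121 + 59/119.17·39.17 ≈ 140.39 ⇒ 140.
AQIs: Site F=169, Site A=46, Site L=94, Site M=140. Sum = 169 + 46 + 94 + 140 = 449.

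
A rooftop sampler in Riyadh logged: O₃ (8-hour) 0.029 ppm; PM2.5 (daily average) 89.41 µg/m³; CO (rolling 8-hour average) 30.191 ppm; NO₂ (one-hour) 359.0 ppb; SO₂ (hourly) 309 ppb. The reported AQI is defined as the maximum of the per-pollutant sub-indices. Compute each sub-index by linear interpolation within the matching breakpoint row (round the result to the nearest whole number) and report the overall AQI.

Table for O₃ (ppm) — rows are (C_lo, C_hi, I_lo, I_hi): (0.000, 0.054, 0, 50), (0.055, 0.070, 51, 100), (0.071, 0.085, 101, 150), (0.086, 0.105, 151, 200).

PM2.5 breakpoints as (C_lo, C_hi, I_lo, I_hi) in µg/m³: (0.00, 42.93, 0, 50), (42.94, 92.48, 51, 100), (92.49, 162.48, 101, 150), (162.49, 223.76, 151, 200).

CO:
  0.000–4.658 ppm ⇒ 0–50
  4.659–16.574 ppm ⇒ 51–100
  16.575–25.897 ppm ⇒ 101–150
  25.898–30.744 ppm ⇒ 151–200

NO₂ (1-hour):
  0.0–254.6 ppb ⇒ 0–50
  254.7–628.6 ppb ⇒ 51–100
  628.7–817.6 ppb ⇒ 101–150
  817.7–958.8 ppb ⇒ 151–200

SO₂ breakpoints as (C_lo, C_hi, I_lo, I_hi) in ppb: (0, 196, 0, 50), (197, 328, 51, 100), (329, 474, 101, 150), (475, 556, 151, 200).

O₃: row 0.000–0.054 (AQI 0–50). (50−0)·(0.029−0.000)/(0.054−0.000) + 0 = 50·0.029/0.054 + 0 ≈ 26.85 → 27.
PM2.5: 89.41 lies in 42.94–92.48, so I_lo=51, I_hi=100, C_lo=42.94, C_hi=92.48.
(100−51)/(92.48−42.94) × (89.41−42.94) + 51 = 49/49.54 × 46.47 + 51 ≈ 96.96 → 97.
CO 30.191: bracket 25.898–30.744 → index 151–200; slope 49/4.846, offset 4.293.
AQI = 151 + 49/4.846·4.293 ≈ 194.41 ⇒ 194.
NO₂: 359.0 ∈ [254.7, 628.6] ↔ index [51, 100].
51 + (359.0−254.7)·(100−51)/(628.6−254.7) = 51 + 104.3·49/373.9 ≈ 64.67, so AQI = 65.
SO₂: row 197–328 (AQI 51–100). (100−51)·(309−197)/(328−197) + 51 = 49·112/131 + 51 ≈ 92.89 → 93.
Sub-indices: O₃→27, PM2.5→97, CO→194, NO₂→65, SO₂→93. Overall AQI = max = 194; dominant pollutant is CO.
AQI 194: Unhealthy.

194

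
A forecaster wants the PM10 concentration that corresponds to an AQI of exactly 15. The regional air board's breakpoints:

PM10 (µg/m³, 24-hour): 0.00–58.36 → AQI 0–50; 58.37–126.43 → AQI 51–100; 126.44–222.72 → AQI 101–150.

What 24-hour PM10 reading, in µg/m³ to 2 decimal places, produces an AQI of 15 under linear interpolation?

AQI 15 lies in the 0–50 band, which corresponds to 0.00–58.36 µg/m³.
C = 0.00 + (15−0)×(58.36−0.00)/(50−0) = 0.00 + 15×58.36/50 ≈ 17.5080 µg/m³ → 17.51 µg/m³ to 2 dp.

17.51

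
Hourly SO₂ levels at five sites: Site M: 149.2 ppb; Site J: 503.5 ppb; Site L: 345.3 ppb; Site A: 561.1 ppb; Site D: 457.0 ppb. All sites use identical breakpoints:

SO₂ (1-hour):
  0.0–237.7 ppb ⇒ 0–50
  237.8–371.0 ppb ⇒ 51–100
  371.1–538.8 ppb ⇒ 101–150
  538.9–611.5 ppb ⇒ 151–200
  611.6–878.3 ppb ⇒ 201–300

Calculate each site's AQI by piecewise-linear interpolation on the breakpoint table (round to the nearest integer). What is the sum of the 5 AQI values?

Site M: 149.2 lies in 0.0–237.7, so I_lo=0, I_hi=50, C_lo=0.0, C_hi=237.7.
(50−0)/(237.7−0.0) × (149.2−0.0) + 0 = 50/237.7 × 149.2 + 0 ≈ 31.38 → 31.
Site J: 503.5 lies in 371.1–538.8, so I_lo=101, I_hi=150, C_lo=371.1, C_hi=538.8.
(150−101)/(538.8−371.1) × (503.5−371.1) + 101 = 49/167.7 × 132.4 + 101 ≈ 139.69 → 140.
Site L: row 237.8–371.0 (AQI 51–100). (100−51)·(345.3−237.8)/(371.0−237.8) + 51 = 49·107.5/133.2 + 51 ≈ 90.55 → 91.
Site A 561.1: bracket 538.9–611.5 → index 151–200; slope 49/72.6, offset 22.2.
AQI = 151 + 49/72.6·22.2 ≈ 165.98 ⇒ 166.
Site D: row 371.1–538.8 (AQI 101–150). (150−101)·(457.0−371.1)/(538.8−371.1) + 101 = 49·85.9/167.7 + 101 ≈ 126.10 → 126.
AQIs: Site M=31, Site J=140, Site L=91, Site A=166, Site D=126. Sum = 31 + 140 + 91 + 166 + 126 = 554.

554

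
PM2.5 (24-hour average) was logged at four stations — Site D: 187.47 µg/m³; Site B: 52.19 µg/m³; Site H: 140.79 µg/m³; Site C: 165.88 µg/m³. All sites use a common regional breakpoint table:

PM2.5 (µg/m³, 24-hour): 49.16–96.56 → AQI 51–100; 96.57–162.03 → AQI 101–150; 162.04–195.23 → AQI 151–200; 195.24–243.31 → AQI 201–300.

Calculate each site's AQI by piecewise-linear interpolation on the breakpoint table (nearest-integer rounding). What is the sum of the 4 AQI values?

534

Site D 187.47: bracket 162.04–195.23 → index 151–200; slope 49/33.19, offset 25.43.
AQI = 151 + 49/33.19·25.43 ≈ 188.54 ⇒ 189.
Site B 52.19: bracket 49.16–96.56 → index 51–100; slope 49/47.40, offset 3.03.
AQI = 51 + 49/47.40·3.03 ≈ 54.13 ⇒ 54.
Site H: 140.79 lies in 96.57–162.03, so I_lo=101, I_hi=150, C_lo=96.57, C_hi=162.03.
(150−101)/(162.03−96.57) × (140.79−96.57) + 101 = 49/65.46 × 44.22 + 101 ≈ 134.10 → 134.
Site C: 165.88 ∈ [162.04, 195.23] ↔ index [151, 200].
151 + (165.88−162.04)·(200−151)/(195.23−162.04) = 151 + 3.84·49/33.19 ≈ 156.67, so AQI = 157.
AQIs: Site D=189, Site B=54, Site H=134, Site C=157. Sum = 189 + 54 + 134 + 157 = 534.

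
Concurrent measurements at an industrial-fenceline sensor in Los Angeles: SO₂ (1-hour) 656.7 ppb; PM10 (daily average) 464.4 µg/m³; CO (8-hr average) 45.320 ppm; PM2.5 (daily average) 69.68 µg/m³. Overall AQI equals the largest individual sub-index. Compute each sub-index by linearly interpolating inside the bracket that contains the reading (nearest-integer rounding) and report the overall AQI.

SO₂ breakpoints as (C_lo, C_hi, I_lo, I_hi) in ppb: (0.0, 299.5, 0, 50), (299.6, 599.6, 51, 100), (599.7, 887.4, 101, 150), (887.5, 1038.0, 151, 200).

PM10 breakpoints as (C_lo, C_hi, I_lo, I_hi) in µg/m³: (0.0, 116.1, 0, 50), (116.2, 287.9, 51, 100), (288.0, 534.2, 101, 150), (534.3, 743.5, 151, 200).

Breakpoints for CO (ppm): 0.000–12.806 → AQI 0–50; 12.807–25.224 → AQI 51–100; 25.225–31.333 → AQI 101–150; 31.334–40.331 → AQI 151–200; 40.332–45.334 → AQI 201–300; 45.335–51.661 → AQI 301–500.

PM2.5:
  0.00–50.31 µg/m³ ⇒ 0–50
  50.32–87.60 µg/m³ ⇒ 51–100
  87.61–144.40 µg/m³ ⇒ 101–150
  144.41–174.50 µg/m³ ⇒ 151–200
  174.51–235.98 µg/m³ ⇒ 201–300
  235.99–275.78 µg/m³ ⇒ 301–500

300

SO₂: row 599.7–887.4 (AQI 101–150). (150−101)·(656.7−599.7)/(887.4−599.7) + 101 = 49·57.0/287.7 + 101 ≈ 110.71 → 111.
PM10: 464.4 ∈ [288.0, 534.2] ↔ index [101, 150].
101 + (464.4−288.0)·(150−101)/(534.2−288.0) = 101 + 176.4·49/246.2 ≈ 136.11, so AQI = 136.
CO: 45.320 lies in 40.332–45.334, so I_lo=201, I_hi=300, C_lo=40.332, C_hi=45.334.
(300−201)/(45.334−40.332) × (45.320−40.332) + 201 = 99/5.002 × 4.988 + 201 ≈ 299.72 → 300.
PM2.5: 69.68 lies in 50.32–87.60, so I_lo=51, I_hi=100, C_lo=50.32, C_hi=87.60.
(100−51)/(87.60−50.32) × (69.68−50.32) + 51 = 49/37.28 × 19.36 + 51 ≈ 76.45 → 76.
Sub-indices: SO₂→111, PM10→136, CO→300, PM2.5→76. Overall AQI = max = 300; dominant pollutant is CO.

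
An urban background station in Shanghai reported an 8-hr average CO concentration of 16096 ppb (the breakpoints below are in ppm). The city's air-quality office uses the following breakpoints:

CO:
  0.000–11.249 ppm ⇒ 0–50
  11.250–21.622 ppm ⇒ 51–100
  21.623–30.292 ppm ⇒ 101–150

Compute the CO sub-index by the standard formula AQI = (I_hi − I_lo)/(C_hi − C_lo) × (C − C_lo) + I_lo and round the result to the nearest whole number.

74

Convert: 16096 ppb = 16.096 ppm.
CO: 16.096 lies in 11.250–21.622, so I_lo=51, I_hi=100, C_lo=11.250, C_hi=21.622.
(100−51)/(21.622−11.250) × (16.096−11.250) + 51 = 49/10.372 × 4.846 + 51 ≈ 73.89 → 74.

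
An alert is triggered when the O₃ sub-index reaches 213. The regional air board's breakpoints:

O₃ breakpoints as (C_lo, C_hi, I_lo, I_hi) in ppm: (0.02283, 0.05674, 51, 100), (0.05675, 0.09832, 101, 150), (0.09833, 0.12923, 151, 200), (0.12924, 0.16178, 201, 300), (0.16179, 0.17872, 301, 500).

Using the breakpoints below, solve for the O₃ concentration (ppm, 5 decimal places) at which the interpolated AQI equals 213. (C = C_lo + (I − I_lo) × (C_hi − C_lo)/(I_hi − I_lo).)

AQI 213 lies in the 201–300 band, which corresponds to 0.12924–0.16178 ppm.
C = 0.12924 + (213−201)×(0.16178−0.12924)/(300−201) = 0.12924 + 12×0.03254/99 ≈ 0.1331842 ppm → 0.13318 ppm to 5 dp.

0.13318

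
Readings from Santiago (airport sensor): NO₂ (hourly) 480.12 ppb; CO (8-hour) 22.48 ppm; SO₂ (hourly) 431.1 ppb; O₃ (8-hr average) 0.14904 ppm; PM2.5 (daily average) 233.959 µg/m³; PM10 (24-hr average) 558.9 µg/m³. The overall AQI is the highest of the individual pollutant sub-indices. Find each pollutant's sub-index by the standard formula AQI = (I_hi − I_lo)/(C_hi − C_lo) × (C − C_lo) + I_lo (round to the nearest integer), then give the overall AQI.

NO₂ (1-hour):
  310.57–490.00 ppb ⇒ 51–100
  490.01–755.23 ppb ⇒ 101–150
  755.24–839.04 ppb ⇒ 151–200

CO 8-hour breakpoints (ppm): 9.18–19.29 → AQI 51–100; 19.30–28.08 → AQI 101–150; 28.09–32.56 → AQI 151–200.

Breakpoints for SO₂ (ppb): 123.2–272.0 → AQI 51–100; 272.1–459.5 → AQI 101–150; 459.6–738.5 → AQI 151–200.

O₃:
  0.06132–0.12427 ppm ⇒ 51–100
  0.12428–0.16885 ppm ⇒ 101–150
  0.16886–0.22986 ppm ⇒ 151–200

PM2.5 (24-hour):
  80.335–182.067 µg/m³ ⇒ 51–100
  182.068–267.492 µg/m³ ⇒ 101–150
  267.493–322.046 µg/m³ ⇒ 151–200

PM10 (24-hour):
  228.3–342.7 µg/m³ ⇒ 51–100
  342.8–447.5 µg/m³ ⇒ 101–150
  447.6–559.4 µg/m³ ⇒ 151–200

200

NO₂ 480.12: bracket 310.57–490.00 → index 51–100; slope 49/179.43, offset 169.55.
AQI = 51 + 49/179.43·169.55 ≈ 97.30 ⇒ 97.
CO: 22.48 ∈ [19.30, 28.08] ↔ index [101, 150].
101 + (22.48−19.30)·(150−101)/(28.08−19.30) = 101 + 3.18·49/8.78 ≈ 118.75, so AQI = 119.
SO₂: row 272.1–459.5 (AQI 101–150). (150−101)·(431.1−272.1)/(459.5−272.1) + 101 = 49·159.0/187.4 + 101 ≈ 142.57 → 143.
O₃: 0.14904 ∈ [0.12428, 0.16885] ↔ index [101, 150].
101 + (0.14904−0.12428)·(150−101)/(0.16885−0.12428) = 101 + 0.02476·49/0.04457 ≈ 128.22, so AQI = 128.
PM2.5: 233.959 ∈ [182.068, 267.492] ↔ index [101, 150].
101 + (233.959−182.068)·(150−101)/(267.492−182.068) = 101 + 51.891·49/85.424 ≈ 130.77, so AQI = 131.
PM10: 558.9 ∈ [447.6, 559.4] ↔ index [151, 200].
151 + (558.9−447.6)·(200−151)/(559.4−447.6) = 151 + 111.3·49/111.8 ≈ 199.78, so AQI = 200.
Sub-indices: NO₂→97, CO→119, SO₂→143, O₃→128, PM2.5→131, PM10→200. Overall AQI = max = 200; dominant pollutant is PM10.
AQI 200: Unhealthy.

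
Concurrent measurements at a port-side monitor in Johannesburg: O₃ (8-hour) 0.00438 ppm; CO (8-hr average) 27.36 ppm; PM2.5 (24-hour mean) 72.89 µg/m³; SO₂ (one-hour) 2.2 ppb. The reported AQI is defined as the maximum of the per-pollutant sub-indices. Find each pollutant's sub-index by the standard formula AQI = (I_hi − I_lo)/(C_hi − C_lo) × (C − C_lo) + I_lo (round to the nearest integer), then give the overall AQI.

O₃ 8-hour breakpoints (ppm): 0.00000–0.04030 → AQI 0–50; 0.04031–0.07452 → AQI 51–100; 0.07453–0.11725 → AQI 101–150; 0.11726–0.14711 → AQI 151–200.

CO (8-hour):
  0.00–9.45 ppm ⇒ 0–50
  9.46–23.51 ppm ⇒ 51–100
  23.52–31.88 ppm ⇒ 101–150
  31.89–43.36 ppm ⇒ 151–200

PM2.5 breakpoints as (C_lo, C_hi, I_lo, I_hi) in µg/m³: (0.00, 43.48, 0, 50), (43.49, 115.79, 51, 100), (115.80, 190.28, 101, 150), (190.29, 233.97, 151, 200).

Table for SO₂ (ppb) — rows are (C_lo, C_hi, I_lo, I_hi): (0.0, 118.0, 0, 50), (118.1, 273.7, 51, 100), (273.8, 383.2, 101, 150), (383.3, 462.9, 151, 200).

O₃ 0.00438: bracket 0.00000–0.04030 → index 0–50; slope 50/0.04030, offset 0.00438.
AQI = 0 + 50/0.04030·0.00438 ≈ 5.43 ⇒ 5.
CO: 27.36 lies in 23.52–31.88, so I_lo=101, I_hi=150, C_lo=23.52, C_hi=31.88.
(150−101)/(31.88−23.52) × (27.36−23.52) + 101 = 49/8.36 × 3.84 + 101 ≈ 123.51 → 124.
PM2.5: 72.89 lies in 43.49–115.79, so I_lo=51, I_hi=100, C_lo=43.49, C_hi=115.79.
(100−51)/(115.79−43.49) × (72.89−43.49) + 51 = 49/72.30 × 29.40 + 51 ≈ 70.93 → 71.
SO₂: 2.2 ∈ [0.0, 118.0] ↔ index [0, 50].
0 + (2.2−0.0)·(50−0)/(118.0−0.0) = 0 + 2.2·50/118.0 ≈ 0.93, so AQI = 1.
Sub-indices: O₃→5, CO→124, PM2.5→71, SO₂→1. Overall AQI = max = 124; dominant pollutant is CO.
AQI 124: Unhealthy for Sensitive Groups.

124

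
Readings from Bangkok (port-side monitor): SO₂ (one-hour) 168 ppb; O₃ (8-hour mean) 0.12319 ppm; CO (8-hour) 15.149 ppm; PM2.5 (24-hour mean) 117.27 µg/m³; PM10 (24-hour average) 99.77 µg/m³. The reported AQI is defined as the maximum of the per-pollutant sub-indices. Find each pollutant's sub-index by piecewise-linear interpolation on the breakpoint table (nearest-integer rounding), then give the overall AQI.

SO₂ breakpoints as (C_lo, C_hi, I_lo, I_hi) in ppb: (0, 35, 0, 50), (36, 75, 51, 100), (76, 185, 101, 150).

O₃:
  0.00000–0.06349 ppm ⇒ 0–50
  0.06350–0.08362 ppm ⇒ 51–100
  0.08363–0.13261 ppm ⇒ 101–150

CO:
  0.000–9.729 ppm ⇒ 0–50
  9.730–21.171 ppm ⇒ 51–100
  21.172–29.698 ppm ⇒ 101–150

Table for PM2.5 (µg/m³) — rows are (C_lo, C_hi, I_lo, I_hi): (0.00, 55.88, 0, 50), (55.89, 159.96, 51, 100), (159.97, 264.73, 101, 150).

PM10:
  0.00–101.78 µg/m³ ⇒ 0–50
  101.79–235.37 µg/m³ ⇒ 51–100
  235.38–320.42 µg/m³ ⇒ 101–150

142

SO₂: 168 lies in 76–185, so I_lo=101, I_hi=150, C_lo=76, C_hi=185.
(150−101)/(185−76) × (168−76) + 101 = 49/109 × 92 + 101 ≈ 142.36 → 142.
O₃: 0.12319 ∈ [0.08363, 0.13261] ↔ index [101, 150].
101 + (0.12319−0.08363)·(150−101)/(0.13261−0.08363) = 101 + 0.03956·49/0.04898 ≈ 140.58, so AQI = 141.
CO: 15.149 lies in 9.730–21.171, so I_lo=51, I_hi=100, C_lo=9.730, C_hi=21.171.
(100−51)/(21.171−9.730) × (15.149−9.730) + 51 = 49/11.441 × 5.419 + 51 ≈ 74.21 → 74.
PM2.5: row 55.89–159.96 (AQI 51–100). (100−51)·(117.27−55.89)/(159.96−55.89) + 51 = 49·61.38/104.07 + 51 ≈ 79.90 → 80.
PM10: row 0.00–101.78 (AQI 0–50). (50−0)·(99.77−0.00)/(101.78−0.00) + 0 = 50·99.77/101.78 + 0 ≈ 49.01 → 49.
Sub-indices: SO₂→142, O₃→141, CO→74, PM2.5→80, PM10→49. Overall AQI = max = 142; dominant pollutant is SO₂.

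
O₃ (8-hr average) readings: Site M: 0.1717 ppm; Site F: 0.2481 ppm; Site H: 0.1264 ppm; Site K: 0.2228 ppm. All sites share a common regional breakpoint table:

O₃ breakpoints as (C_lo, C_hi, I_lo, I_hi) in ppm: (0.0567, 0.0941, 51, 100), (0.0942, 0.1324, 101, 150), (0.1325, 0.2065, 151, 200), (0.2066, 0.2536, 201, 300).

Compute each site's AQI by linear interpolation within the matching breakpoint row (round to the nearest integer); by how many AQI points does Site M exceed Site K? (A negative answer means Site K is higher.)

Site M: 0.1717 lies in 0.1325–0.2065, so I_lo=151, I_hi=200, C_lo=0.1325, C_hi=0.2065.
(200−151)/(0.2065−0.1325) × (0.1717−0.1325) + 151 = 49/0.0740 × 0.0392 + 151 ≈ 176.96 → 177.
Site F: 0.2481 ∈ [0.2066, 0.2536] ↔ index [201, 300].
201 + (0.2481−0.2066)·(300−201)/(0.2536−0.2066) = 201 + 0.0415·99/0.0470 ≈ 288.41, so AQI = 288.
Site H: 0.1264 lies in 0.0942–0.1324, so I_lo=101, I_hi=150, C_lo=0.0942, C_hi=0.1324.
(150−101)/(0.1324−0.0942) × (0.1264−0.0942) + 101 = 49/0.0382 × 0.0322 + 101 ≈ 142.30 → 142.
Site K: row 0.2066–0.2536 (AQI 201–300). (300−201)·(0.2228−0.2066)/(0.2536−0.2066) + 201 = 99·0.0162/0.0470 + 201 ≈ 235.12 → 235.
AQIs: Site M=177, Site F=288, Site H=142, Site K=235. Site M (177) − Site K (235) = -58.

-58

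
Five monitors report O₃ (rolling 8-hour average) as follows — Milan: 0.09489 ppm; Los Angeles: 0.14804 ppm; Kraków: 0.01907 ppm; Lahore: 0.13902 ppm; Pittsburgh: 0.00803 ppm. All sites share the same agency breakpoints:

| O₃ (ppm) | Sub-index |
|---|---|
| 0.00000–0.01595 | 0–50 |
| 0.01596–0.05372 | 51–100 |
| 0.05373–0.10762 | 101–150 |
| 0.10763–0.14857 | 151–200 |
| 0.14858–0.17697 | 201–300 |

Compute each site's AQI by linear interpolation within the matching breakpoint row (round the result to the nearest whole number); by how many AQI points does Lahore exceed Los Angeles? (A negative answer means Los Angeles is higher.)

-10

Milan: 0.09489 lies in 0.05373–0.10762, so I_lo=101, I_hi=150, C_lo=0.05373, C_hi=0.10762.
(150−101)/(0.10762−0.05373) × (0.09489−0.05373) + 101 = 49/0.05389 × 0.04116 + 101 ≈ 138.43 → 138.
Los Angeles: row 0.10763–0.14857 (AQI 151–200). (200−151)·(0.14804−0.10763)/(0.14857−0.10763) + 151 = 49·0.04041/0.04094 + 151 ≈ 199.37 → 199.
Kraków: row 0.01596–0.05372 (AQI 51–100). (100−51)·(0.01907−0.01596)/(0.05372−0.01596) + 51 = 49·0.00311/0.03776 + 51 ≈ 55.04 → 55.
Lahore: 0.13902 ∈ [0.10763, 0.14857] ↔ index [151, 200].
151 + (0.13902−0.10763)·(200−151)/(0.14857−0.10763) = 151 + 0.03139·49/0.04094 ≈ 188.57, so AQI = 189.
Pittsburgh: 0.00803 lies in 0.00000–0.01595, so I_lo=0, I_hi=50, C_lo=0.00000, C_hi=0.01595.
(50−0)/(0.01595−0.00000) × (0.00803−0.00000) + 0 = 50/0.01595 × 0.00803 + 0 ≈ 25.17 → 25.
AQIs: Milan=138, Los Angeles=199, Kraków=55, Lahore=189, Pittsburgh=25. Lahore (189) − Los Angeles (199) = -10.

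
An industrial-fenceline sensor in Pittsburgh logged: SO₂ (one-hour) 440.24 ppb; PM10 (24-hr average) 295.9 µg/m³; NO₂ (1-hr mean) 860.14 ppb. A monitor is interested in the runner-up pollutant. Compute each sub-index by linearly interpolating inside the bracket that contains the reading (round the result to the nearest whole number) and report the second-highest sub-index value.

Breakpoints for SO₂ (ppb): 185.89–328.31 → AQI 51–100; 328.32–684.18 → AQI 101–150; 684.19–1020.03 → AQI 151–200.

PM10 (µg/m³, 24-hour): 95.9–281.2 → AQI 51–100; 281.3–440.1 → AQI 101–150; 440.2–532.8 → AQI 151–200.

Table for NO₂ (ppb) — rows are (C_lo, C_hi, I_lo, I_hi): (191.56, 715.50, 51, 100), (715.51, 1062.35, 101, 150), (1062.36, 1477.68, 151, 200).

116

SO₂ 440.24: bracket 328.32–684.18 → index 101–150; slope 49/355.86, offset 111.92.
AQI = 101 + 49/355.86·111.92 ≈ 116.41 ⇒ 116.
PM10: 295.9 lies in 281.3–440.1, so I_lo=101, I_hi=150, C_lo=281.3, C_hi=440.1.
(150−101)/(440.1−281.3) × (295.9−281.3) + 101 = 49/158.8 × 14.6 + 101 ≈ 105.51 → 106.
NO₂: 860.14 lies in 715.51–1062.35, so I_lo=101, I_hi=150, C_lo=715.51, C_hi=1062.35.
(150−101)/(1062.35−715.51) × (860.14−715.51) + 101 = 49/346.84 × 144.63 + 101 ≈ 121.43 → 121.
Sub-indices: SO₂→116, PM10→106, NO₂→121. Ranked high→low: 121, 116, 106. Second-highest sub-index = 116.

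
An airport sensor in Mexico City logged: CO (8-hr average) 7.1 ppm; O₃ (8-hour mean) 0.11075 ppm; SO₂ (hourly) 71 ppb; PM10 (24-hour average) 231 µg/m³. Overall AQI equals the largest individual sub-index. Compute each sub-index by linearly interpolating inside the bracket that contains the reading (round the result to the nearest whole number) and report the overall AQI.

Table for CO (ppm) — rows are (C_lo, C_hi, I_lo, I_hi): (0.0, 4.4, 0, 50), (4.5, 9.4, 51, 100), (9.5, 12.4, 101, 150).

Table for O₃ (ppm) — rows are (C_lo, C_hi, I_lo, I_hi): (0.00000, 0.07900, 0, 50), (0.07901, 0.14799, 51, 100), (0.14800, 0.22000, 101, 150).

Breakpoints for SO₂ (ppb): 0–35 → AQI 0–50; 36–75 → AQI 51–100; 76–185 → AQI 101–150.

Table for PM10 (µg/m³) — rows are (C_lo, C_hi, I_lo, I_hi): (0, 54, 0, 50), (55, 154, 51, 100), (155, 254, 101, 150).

CO: 7.1 ∈ [4.5, 9.4] ↔ index [51, 100].
51 + (7.1−4.5)·(100−51)/(9.4−4.5) = 51 + 2.6·49/4.9 ≈ 77.00, so AQI = 77.
O₃ 0.11075: bracket 0.07901–0.14799 → index 51–100; slope 49/0.06898, offset 0.03174.
AQI = 51 + 49/0.06898·0.03174 ≈ 73.55 ⇒ 74.
SO₂: row 36–75 (AQI 51–100). (100−51)·(71−36)/(75−36) + 51 = 49·35/39 + 51 ≈ 94.97 → 95.
PM10 231: bracket 155–254 → index 101–150; slope 49/99, offset 76.
AQI = 101 + 49/99·76 ≈ 138.62 ⇒ 139.
Sub-indices: CO→77, O₃→74, SO₂→95, PM10→139. Overall AQI = max = 139; dominant pollutant is PM10.

139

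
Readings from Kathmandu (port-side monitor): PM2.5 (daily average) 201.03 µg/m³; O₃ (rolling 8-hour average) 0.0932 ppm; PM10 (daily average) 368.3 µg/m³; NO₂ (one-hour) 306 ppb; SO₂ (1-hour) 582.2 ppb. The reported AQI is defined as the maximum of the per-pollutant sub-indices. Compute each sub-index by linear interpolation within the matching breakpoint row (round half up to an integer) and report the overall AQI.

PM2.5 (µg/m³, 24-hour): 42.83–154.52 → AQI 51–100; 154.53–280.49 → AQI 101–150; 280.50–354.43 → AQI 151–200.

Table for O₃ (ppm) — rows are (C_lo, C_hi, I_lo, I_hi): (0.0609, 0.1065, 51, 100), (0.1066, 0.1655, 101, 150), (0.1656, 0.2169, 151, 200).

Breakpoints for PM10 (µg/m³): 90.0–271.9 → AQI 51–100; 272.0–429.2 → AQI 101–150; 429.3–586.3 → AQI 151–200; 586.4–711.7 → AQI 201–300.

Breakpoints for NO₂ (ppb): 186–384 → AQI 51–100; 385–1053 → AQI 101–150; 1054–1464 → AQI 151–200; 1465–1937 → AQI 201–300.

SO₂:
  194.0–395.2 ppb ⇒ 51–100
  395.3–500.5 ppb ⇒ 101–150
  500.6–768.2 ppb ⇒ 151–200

166

PM2.5: row 154.53–280.49 (AQI 101–150). (150−101)·(201.03−154.53)/(280.49−154.53) + 101 = 49·46.50/125.96 + 101 ≈ 119.09 → 119.
O₃: 0.0932 lies in 0.0609–0.1065, so I_lo=51, I_hi=100, C_lo=0.0609, C_hi=0.1065.
(100−51)/(0.1065−0.0609) × (0.0932−0.0609) + 51 = 49/0.0456 × 0.0323 + 51 ≈ 85.71 → 86.
PM10 368.3: bracket 272.0–429.2 → index 101–150; slope 49/157.2, offset 96.3.
AQI = 101 + 49/157.2·96.3 ≈ 131.02 ⇒ 131.
NO₂ 306: bracket 186–384 → index 51–100; slope 49/198, offset 120.
AQI = 51 + 49/198·120 ≈ 80.70 ⇒ 81.
SO₂: 582.2 lies in 500.6–768.2, so I_lo=151, I_hi=200, C_lo=500.6, C_hi=768.2.
(200−151)/(768.2−500.6) × (582.2−500.6) + 151 = 49/267.6 × 81.6 + 151 ≈ 165.94 → 166.
Sub-indices: PM2.5→119, O₃→86, PM10→131, NO₂→81, SO₂→166. Overall AQI = max = 166; dominant pollutant is SO₂.
AQI 166: Unhealthy.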